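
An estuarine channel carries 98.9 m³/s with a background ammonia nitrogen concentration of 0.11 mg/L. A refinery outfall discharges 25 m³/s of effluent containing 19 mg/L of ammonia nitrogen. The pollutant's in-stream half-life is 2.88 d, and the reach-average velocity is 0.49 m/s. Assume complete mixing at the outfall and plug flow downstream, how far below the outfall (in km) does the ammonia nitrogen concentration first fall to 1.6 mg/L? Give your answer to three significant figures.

Mixed concentration C = ΣQC/ΣQ = (98.90·0.1100 + 25.00·19.00) / 123.9 = 485.9/123.9 = 3.922 mg/L.
Half-life 2.88 d → k = ln 2 / 2.88 = 0.2407 d⁻¹.
Set 3.922·exp(−k·t) = 1.6 → t = ln(3.922/1.6)/k = 321800 s = 89.40 h.
Distance = v·t = 0.49·321800 = 157700 m = 157.7 km.

158 km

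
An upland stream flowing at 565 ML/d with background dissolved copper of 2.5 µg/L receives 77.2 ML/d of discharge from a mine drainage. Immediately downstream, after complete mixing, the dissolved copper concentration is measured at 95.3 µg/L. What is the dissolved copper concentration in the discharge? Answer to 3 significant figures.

774 µg/L

Mass balance: 565.0·2.500 + 77.20·Cₑ = 642.2·95.30
→ Cₑ = (642.2·95.30 − 565.0·2.500) / 77.20 = 774.5 µg/L.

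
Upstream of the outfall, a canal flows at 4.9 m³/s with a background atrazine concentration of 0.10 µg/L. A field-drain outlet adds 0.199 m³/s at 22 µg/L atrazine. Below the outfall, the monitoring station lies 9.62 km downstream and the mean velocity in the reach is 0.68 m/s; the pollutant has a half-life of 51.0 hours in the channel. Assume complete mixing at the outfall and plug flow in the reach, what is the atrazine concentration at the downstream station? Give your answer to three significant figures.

After mixing, C = (4.900·0.1000 + 0.1990·22.00) / 5.099 = 4.868/5.099 = 0.9547 µg/L.
Travel time t = 9.62·1000 / 0.68 = 14150 s = 3.930 h.
Half-life 51.0 h → k = ln 2 / 51.0 = 0.01359 h⁻¹ = 0.3262 d⁻¹.
Applying C = C₀e^(−kt): 0.9547 × 0.9480 = 0.9050 µg/L.

0.905 µg/L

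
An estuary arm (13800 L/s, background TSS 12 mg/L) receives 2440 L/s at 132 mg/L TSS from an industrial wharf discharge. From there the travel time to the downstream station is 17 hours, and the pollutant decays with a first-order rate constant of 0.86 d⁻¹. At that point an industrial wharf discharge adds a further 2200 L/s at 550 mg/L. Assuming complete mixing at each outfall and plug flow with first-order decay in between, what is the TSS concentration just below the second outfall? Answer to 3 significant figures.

80.0 mg/L

After mixing, C = (13800·12.00 + 2440·132.0) / 16240 = 487700/16240 = 30.03 mg/L; combined flow 16240 L/s.
Applying C = C₀e^(−kt): 30.03 × 0.5438 = 16.33 mg/L.
Second outfall: C = (16240·16.33 + 2200·550.0)/18440 = 80.00 mg/L.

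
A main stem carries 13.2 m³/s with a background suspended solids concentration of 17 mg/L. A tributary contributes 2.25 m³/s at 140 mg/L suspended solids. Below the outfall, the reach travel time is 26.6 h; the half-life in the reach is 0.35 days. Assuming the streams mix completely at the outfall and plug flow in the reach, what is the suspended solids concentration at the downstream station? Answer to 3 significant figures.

3.89 mg/L

After mixing, C = (13.20·17.00 + 2.250·140.0) / 15.45 = 539.4/15.45 = 34.91 mg/L.
Half-life 0.35 d → k = ln 2 / 0.35 = 1.980 d⁻¹.
After decay, C = 34.91 × e^(−kt) = 34.91 × 0.1114 = 3.888 mg/L.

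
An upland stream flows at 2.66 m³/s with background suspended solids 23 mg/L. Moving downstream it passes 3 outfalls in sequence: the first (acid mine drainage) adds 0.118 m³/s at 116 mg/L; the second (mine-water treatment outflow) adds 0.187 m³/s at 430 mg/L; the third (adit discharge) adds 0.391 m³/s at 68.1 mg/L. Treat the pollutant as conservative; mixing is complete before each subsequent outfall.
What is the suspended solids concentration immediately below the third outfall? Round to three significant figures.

Below outfall 1: Q → 2.778 m³/s, C = (2.660·23.00 + 0.1180·116.0)/2.778 = 26.95 mg/L.
Below outfall 2: Q → 2.965 m³/s, C = (2.778·26.95 + 0.1870·430.0)/2.965 = 52.37 mg/L.
Below outfall 3: Q → 3.356 m³/s, C = (2.965·52.37 + 0.3910·68.10)/3.356 = 54.20 mg/L.

54.2 mg/L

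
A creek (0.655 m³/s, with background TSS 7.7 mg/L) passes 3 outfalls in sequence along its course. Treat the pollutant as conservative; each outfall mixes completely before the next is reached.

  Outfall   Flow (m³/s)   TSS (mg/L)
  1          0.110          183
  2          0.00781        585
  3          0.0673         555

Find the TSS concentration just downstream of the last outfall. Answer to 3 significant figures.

79.9 mg/L

Outfall 1: combined Q = 0.7650 m³/s; C = (0.6550·7.700 + 0.1100·183.0)/0.7650 = 32.91 mg/L.
Outfall 2: combined Q = 0.7728 m³/s; C = (0.7650·32.91 + 0.007810·585.0)/0.7728 = 38.49 mg/L.
Outfall 3: combined Q = 0.8401 m³/s; C = (0.7728·38.49 + 0.06730·555.0)/0.8401 = 79.86 mg/L.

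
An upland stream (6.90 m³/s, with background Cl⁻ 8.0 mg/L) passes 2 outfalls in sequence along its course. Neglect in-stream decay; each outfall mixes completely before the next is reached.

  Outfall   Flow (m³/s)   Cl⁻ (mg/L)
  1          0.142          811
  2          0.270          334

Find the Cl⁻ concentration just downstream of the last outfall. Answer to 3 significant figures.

35.6 mg/L

After outfall 1: Q = 6.900 + 0.1420 = 7.042 m³/s; C = (6.900·8.000 + 0.1420·811.0)/7.042 = 24.19 mg/L.
After outfall 2: Q = 7.042 + 0.2700 = 7.312 m³/s; C = (7.042·24.19 + 0.2700·334.0)/7.312 = 35.63 mg/L.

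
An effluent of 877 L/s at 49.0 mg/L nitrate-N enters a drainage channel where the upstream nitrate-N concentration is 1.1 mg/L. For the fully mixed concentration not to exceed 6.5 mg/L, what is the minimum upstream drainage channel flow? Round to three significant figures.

Set C_mix = 6.5: (Q·1.100 + 877.0·49.00) / (Q + 877.0) = 6.5
→ Q = 877.0·(49.00 − 6.5)/(6.5 − 1.100) = 6902 L/s.

6900 L/s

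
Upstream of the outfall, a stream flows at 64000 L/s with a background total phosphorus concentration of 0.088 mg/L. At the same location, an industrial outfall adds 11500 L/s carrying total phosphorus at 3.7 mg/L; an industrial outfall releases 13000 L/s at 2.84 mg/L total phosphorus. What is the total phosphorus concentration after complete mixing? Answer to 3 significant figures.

0.962 mg/L

Mixed concentration C = ΣQC/ΣQ = (64000·0.08800 + 11500·3.700 + 13000·2.840) / 88500 = 85100/88500 = 0.9616 mg/L.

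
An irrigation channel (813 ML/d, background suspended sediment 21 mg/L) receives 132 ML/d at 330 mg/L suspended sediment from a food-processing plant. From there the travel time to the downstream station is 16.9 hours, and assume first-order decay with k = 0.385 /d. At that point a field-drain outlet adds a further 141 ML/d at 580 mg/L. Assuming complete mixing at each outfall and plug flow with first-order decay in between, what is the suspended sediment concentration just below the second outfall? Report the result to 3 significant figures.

118 mg/L

After mixing, C = (813.0·21.00 + 132.0·330.0) / 945.0 = 60630/945.0 = 64.16 mg/L; combined flow 945.0 ML/d.
Decay over the reach: 64.16·exp(−kt) = 64.16·0.7625 = 48.93 mg/L.
At the second outfall, C = (945.0·48.93 + 141.0·580.0) / (945.0 + 141.0) = 117.9 mg/L.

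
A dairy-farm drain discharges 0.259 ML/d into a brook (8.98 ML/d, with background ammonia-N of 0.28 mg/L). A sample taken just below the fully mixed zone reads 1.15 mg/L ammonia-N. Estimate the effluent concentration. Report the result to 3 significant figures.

31.3 mg/L

Mass balance: 8.980·0.2800 + 0.2590·Cₑ = 9.239·1.150
→ Cₑ = (9.239·1.150 − 8.980·0.2800) / 0.2590 = 31.31 mg/L.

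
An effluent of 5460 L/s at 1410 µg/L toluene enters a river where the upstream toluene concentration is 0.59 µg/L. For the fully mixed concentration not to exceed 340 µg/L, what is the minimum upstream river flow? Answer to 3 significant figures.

17200 L/s

Set C_mix = 340: (Q·0.5900 + 5460·1410) / (Q + 5460) = 340
→ Q = 5460·(1410 − 340)/(340 − 0.5900) = 17210 L/s.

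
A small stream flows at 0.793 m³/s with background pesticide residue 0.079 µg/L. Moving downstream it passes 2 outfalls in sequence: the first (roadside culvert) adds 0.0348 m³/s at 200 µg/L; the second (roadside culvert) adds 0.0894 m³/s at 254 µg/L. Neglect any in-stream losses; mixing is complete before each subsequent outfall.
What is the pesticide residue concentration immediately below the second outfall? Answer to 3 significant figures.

Below outfall 1: Q → 0.8278 m³/s, C = (0.7930·0.07900 + 0.03480·200.0)/0.8278 = 8.484 µg/L.
Below outfall 2: Q → 0.9172 m³/s, C = (0.8278·8.484 + 0.08940·254.0)/0.9172 = 32.41 µg/L.

32.4 µg/L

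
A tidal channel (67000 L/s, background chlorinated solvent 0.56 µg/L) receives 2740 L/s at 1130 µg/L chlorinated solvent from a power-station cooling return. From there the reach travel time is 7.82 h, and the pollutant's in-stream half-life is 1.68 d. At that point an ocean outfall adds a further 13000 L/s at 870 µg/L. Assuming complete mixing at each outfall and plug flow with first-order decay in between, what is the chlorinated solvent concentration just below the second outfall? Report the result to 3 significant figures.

170 µg/L

Mixed concentration C = ΣQC/ΣQ = (67000·0.5600 + 2740·1130) / 69740 = 3134000/69740 = 44.93 µg/L; combined flow 69740 L/s.
Half-life 1.68 d → k = ln 2 / 1.68 = 0.4126 d⁻¹.
Applying C = C₀e^(−kt): 44.93 × 0.8742 = 39.28 µg/L.
At the second outfall, C = (69740·39.28 + 13000·870.0) / (69740 + 13000) = 169.8 µg/L.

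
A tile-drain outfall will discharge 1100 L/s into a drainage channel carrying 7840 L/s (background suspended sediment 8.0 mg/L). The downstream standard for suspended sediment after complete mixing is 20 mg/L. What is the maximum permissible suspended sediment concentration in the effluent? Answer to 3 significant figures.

106 mg/L

At the limit, (Qr·Cr + Qe·Cₑ)/(Qr + Qe) = 20:
Cₑ = (8940·20 − 7840·8.000) / 1100 = 105.5 mg/L.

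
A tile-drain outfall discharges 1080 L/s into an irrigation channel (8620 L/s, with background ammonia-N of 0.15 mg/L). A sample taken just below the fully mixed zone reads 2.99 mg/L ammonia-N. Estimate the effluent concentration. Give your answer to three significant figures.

Mass balance: 8620·0.1500 + 1080·Cₑ = 9700·2.990
→ Cₑ = (9700·2.990 − 8620·0.1500) / 1080 = 25.66 mg/L.

25.7 mg/L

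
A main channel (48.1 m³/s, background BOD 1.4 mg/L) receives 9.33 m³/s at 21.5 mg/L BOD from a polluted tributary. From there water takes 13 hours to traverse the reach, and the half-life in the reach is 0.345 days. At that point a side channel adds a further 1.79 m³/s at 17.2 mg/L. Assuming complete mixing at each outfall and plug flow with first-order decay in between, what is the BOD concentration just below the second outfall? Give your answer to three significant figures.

Flow-weighted average: C = (48.10·1.400 + 9.330·21.50) / 57.43 = 267.9/57.43 = 4.665 mg/L; combined flow 57.43 m³/s.
Half-life 0.345 d → k = ln 2 / 0.345 = 2.009 d⁻¹.
Decay over the reach: 4.665·exp(−kt) = 4.665·0.3368 = 1.571 mg/L.
At the second outfall, C = (57.43·1.571 + 1.790·17.20) / (57.43 + 1.790) = 2.044 mg/L.

2.04 mg/L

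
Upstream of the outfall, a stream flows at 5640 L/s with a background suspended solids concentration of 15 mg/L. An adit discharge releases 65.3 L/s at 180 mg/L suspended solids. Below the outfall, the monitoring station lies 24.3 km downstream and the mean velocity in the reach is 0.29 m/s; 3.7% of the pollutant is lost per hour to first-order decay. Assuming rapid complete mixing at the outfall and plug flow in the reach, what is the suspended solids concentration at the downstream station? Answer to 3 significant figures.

Conservation of mass: C = (5640·15.00 + 65.30·180.0) / 5705 = 96350/5705 = 16.89 mg/L.
Travel time t = 24.3·1000 / 0.29 = 83790 s = 23.28 h.
3.7%/h lost → k = −ln(1 − 0.037) = 0.03770 h⁻¹.
Decay over the reach: 16.89·exp(−kt) = 16.89·0.4158 = 7.022 mg/L.

7.02 mg/L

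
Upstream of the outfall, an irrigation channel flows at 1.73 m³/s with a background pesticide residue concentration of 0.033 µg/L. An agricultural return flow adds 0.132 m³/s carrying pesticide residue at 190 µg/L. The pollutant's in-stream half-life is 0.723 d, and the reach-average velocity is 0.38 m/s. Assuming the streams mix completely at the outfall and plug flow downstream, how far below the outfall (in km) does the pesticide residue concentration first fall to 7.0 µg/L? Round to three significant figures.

Mixed concentration C = ΣQC/ΣQ = (1.730·0.03300 + 0.1320·190.0) / 1.862 = 25.14/1.862 = 13.50 µg/L.
Half-life 0.723 d → k = ln 2 / 0.723 = 0.9587 d⁻¹.
Set 13.50·exp(−k·t) = 7.0 → t = ln(13.50/7.0)/k = 59190 s = 16.44 h.
Distance = v·t = 0.38·59190 = 22490 m = 22.49 km.

22.5 km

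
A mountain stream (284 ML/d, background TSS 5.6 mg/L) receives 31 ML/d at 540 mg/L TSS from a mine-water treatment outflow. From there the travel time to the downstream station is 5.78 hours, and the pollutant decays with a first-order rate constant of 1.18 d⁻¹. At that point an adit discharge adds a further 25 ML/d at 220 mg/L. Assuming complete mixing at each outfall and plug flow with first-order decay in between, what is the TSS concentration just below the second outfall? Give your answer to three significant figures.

56.8 mg/L

Conservation of mass: C = (284.0·5.600 + 31.00·540.0) / 315.0 = 18330/315.0 = 58.19 mg/L; combined flow 315.0 ML/d.
After decay, C = 58.19 × e^(−kt) = 58.19 × 0.7526 = 43.80 mg/L.
At the second outfall, C = (315.0·43.80 + 25.00·220.0) / (315.0 + 25.00) = 56.75 mg/L.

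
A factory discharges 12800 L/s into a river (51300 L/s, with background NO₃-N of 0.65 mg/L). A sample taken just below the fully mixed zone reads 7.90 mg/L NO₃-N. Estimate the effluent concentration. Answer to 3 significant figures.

Mass balance: 51300·0.6500 + 12800·Cₑ = 64100·7.900
→ Cₑ = (64100·7.900 − 51300·0.6500) / 12800 = 36.96 mg/L.

37.0 mg/L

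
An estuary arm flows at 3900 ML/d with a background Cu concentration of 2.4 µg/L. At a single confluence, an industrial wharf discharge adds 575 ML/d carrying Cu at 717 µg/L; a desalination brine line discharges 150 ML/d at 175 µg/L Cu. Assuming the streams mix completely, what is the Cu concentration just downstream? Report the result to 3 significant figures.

96.8 µg/L

After mixing, C = (3900·2.400 + 575.0·717.0 + 150.0·175.0) / 4625 = 447900/4625 = 96.84 µg/L.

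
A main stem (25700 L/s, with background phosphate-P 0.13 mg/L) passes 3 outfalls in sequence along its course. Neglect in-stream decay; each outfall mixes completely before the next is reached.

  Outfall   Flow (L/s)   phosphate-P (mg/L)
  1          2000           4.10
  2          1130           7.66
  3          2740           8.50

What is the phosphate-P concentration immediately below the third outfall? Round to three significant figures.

1.38 mg/L

After outfall 1: Q = 25700 + 2000 = 27700 L/s; C = (25700·0.1300 + 2000·4.100)/27700 = 0.4166 mg/L.
After outfall 2: Q = 27700 + 1130 = 28830 L/s; C = (27700·0.4166 + 1130·7.660)/28830 = 0.7005 mg/L.
After outfall 3: Q = 28830 + 2740 = 31570 L/s; C = (28830·0.7005 + 2740·8.500)/31570 = 1.377 mg/L.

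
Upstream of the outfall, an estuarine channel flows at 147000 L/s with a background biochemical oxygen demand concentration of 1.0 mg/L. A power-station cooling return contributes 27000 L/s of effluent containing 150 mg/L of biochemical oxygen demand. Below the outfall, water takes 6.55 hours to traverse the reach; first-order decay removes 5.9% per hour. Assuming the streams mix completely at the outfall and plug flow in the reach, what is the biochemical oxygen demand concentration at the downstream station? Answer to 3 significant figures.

After mixing, C = (147000·1.000 + 27000·150.0) / 174000 = 4197000/174000 = 24.12 mg/L.
5.9%/h lost → k = −ln(1 − 0.059) = 0.06081 h⁻¹.
After decay, C = 24.12 × e^(−kt) = 24.12 × 0.6714 = 16.20 mg/L.

16.2 mg/L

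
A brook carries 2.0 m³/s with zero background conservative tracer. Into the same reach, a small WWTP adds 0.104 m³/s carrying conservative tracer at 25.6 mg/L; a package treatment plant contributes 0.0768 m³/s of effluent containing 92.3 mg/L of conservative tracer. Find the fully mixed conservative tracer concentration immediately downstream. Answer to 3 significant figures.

Mass balance: C = (2.000·0 + 0.1040·25.60 + 0.07680·92.30) / 2.181 = 9.751/2.181 = 4.471 mg/L.

4.47 mg/L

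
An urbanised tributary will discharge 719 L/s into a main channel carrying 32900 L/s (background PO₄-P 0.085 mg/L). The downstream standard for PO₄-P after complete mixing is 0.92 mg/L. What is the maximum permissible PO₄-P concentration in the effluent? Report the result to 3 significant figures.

39.1 mg/L

At the limit, (Qr·Cr + Qe·Cₑ)/(Qr + Qe) = 0.92:
Cₑ = (33620·0.92 − 32900·0.08500) / 719.0 = 39.13 mg/L.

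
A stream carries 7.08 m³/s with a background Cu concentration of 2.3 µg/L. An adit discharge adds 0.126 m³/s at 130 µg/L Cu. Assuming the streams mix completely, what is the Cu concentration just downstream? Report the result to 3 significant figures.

Flow-weighted average: C = (7.080·2.300 + 0.1260·130.0) / 7.206 = 32.66/7.206 = 4.533 µg/L.

4.53 µg/L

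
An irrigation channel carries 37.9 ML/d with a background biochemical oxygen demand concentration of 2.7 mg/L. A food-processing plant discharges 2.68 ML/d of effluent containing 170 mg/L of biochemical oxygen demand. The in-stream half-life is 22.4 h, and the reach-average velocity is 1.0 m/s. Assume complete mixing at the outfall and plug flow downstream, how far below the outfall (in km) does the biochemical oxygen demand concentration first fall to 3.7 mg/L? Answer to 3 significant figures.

153 km

Conservation of mass: C = (37.90·2.700 + 2.680·170.0) / 40.58 = 557.9/40.58 = 13.75 mg/L.
Half-life 22.4 h → k = ln 2 / 22.4 = 0.03094 h⁻¹ = 0.7427 d⁻¹.
Set 13.75·exp(−k·t) = 3.7 → t = ln(13.75/3.7)/k = 152700 s = 42.42 h.
Distance = v·t = 1.0·152700 = 152700 m = 152.7 km.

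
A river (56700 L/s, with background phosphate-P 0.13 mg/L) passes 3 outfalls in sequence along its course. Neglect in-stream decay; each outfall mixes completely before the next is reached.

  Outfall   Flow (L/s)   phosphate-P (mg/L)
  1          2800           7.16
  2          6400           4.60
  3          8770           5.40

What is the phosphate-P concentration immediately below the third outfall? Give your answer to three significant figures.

Outfall 1: combined Q = 59500 L/s; C = (56700·0.1300 + 2800·7.160)/59500 = 0.4608 mg/L.
Outfall 2: combined Q = 65900 L/s; C = (59500·0.4608 + 6400·4.600)/65900 = 0.8628 mg/L.
Outfall 3: combined Q = 74670 L/s; C = (65900·0.8628 + 8770·5.400)/74670 = 1.396 mg/L.

1.40 mg/L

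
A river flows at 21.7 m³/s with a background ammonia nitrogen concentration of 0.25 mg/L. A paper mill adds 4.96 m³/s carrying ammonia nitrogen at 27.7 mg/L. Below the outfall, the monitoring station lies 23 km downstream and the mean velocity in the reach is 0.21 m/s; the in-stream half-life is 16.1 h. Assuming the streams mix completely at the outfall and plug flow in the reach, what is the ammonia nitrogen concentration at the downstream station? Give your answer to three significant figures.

Flow-weighted average: C = (21.70·0.2500 + 4.960·27.70) / 26.66 = 142.8/26.66 = 5.357 mg/L.
Travel time t = 23·1000 / 0.21 = 109500 s = 30.42 h.
Half-life 16.1 h → k = ln 2 / 16.1 = 0.04305 h⁻¹ = 1.033 d⁻¹.
Applying C = C₀e^(−kt): 5.357 × 0.2699 = 1.446 mg/L.

1.45 mg/L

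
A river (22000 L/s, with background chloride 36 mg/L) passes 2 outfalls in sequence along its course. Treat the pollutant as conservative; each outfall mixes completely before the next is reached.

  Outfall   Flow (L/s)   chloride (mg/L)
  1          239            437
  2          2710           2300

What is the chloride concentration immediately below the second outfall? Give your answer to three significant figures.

Outfall 1: combined Q = 22240 L/s; C = (22000·36.00 + 239.0·437.0)/22240 = 40.31 mg/L.
Outfall 2: combined Q = 24950 L/s; C = (22240·40.31 + 2710·2300)/24950 = 285.8 mg/L.

286 mg/L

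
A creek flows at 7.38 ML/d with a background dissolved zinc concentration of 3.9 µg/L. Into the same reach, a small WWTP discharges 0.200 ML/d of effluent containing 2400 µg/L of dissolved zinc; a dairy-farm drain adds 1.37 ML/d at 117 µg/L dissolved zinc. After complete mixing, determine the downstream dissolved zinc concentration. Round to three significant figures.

After mixing, C = (7.380·3.900 + 0.2000·2400 + 1.370·117.0) / 8.950 = 669.1/8.950 = 74.76 µg/L.

74.8 µg/L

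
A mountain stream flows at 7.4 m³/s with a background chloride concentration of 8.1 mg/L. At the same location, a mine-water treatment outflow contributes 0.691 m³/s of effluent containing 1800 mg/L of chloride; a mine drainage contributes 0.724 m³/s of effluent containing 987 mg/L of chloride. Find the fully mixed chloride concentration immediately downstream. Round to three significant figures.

229 mg/L

Mixed concentration C = ΣQC/ΣQ = (7.400·8.100 + 0.6910·1800 + 0.7240·987.0) / 8.815 = 2018/8.815 = 229.0 mg/L.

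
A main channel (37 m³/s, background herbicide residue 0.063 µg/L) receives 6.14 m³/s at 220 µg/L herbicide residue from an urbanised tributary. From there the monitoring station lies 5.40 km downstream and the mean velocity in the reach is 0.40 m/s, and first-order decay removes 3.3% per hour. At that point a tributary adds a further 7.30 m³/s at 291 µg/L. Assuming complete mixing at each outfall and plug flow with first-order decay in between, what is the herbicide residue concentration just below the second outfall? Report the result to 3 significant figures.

After mixing, C = (37.00·0.06300 + 6.140·220.0) / 43.14 = 1353/43.14 = 31.37 µg/L; combined flow 43.14 m³/s.
Travel time t = 5.40·1000 / 0.40 = 13500 s = 3.750 h.
3.3%/h lost → k = −ln(1 − 0.033) = 0.03356 h⁻¹.
Applying C = C₀e^(−kt): 31.37 × 0.8818 = 27.66 µg/L.
At the second outfall, C = (43.14·27.66 + 7.300·291.0) / (43.14 + 7.300) = 65.77 µg/L.

65.8 µg/L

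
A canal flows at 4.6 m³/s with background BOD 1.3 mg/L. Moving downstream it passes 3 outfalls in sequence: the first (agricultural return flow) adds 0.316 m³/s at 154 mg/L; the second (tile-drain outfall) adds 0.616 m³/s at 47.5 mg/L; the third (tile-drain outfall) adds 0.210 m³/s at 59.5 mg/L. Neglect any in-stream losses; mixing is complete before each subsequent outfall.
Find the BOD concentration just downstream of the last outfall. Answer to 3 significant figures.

Below outfall 1: Q → 4.916 m³/s, C = (4.600·1.300 + 0.3160·154.0)/4.916 = 11.12 mg/L.
Below outfall 2: Q → 5.532 m³/s, C = (4.916·11.12 + 0.6160·47.50)/5.532 = 15.17 mg/L.
Below outfall 3: Q → 5.742 m³/s, C = (5.532·15.17 + 0.2100·59.50)/5.742 = 16.79 mg/L.

16.8 mg/L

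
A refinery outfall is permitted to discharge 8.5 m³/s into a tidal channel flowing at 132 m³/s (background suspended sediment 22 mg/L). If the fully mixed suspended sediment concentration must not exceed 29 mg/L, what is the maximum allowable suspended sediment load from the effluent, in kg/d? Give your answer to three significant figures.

Mass balance at the limit: 132.0·22.00 + 8.500·Cₑ = 140.5·29 → Cₑ = 137.7 mg/L.
Load = 8.500 m³/s × 137.7 g/m³ × 86 400 s/d = 101100 kg/d.

101000 kg/d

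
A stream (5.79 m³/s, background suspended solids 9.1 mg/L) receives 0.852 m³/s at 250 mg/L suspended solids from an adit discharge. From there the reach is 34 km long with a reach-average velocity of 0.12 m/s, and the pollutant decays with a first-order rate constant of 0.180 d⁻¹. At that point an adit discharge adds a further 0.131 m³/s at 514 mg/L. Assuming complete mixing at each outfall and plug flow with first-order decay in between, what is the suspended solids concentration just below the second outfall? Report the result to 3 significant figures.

Conservation of mass: C = (5.790·9.100 + 0.8520·250.0) / 6.642 = 265.7/6.642 = 40.00 mg/L; combined flow 6.642 m³/s.
Travel time t = 34·1000 / 0.12 = 283300 s = 78.70 h.
First-order decay: C = 40.00·exp(−k·t) = 40.00·0.5542 = 22.17 mg/L.
Second outfall: C = (6.642·22.17 + 0.1310·514.0)/6.773 = 31.68 mg/L.

31.7 mg/L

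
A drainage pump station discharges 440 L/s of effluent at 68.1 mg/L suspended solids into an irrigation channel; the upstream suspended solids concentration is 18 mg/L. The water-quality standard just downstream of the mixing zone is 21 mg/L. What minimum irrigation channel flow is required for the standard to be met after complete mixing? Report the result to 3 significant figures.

Set C_mix = 21: (Q·18.00 + 440.0·68.10) / (Q + 440.0) = 21
→ Q = 440.0·(68.10 − 21)/(21 − 18.00) = 6908 L/s.

6910 L/s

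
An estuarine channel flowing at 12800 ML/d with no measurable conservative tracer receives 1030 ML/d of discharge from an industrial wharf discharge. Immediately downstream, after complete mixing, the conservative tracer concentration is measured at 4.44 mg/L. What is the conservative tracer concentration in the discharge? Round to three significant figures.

Mass balance: 12800·0 + 1030·Cₑ = 13830·4.440
→ Cₑ = (13830·4.440 − 12800·0) / 1030 = 59.62 mg/L.

59.6 mg/L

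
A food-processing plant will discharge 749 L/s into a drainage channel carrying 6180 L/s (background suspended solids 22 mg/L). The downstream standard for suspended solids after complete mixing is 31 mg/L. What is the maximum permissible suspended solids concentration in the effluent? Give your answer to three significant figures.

105 mg/L

At the limit, (Qr·Cr + Qe·Cₑ)/(Qr + Qe) = 31:
Cₑ = (6929·31 − 6180·22.00) / 749.0 = 105.3 mg/L.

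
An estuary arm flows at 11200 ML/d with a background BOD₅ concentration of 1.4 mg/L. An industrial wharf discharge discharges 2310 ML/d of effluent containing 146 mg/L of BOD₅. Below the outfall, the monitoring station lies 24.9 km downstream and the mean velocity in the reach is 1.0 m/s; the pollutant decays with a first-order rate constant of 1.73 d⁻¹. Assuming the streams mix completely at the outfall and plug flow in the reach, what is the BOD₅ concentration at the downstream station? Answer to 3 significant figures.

After mixing, C = (11200·1.400 + 2310·146.0) / 13510 = 352900/13510 = 26.12 mg/L.
Travel time t = 24.9·1000 / 1.0 = 24900 s = 6.917 h.
After decay, C = 26.12 × e^(−kt) = 26.12 × 0.6074 = 15.87 mg/L.

15.9 mg/L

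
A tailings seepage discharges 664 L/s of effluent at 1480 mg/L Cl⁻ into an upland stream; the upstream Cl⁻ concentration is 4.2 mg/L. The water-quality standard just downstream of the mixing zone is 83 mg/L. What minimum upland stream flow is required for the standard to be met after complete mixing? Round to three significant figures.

Set C_mix = 83: (Q·4.200 + 664.0·1480) / (Q + 664.0) = 83
→ Q = 664.0·(1480 − 83)/(83 − 4.200) = 11770 L/s.

11800 L/s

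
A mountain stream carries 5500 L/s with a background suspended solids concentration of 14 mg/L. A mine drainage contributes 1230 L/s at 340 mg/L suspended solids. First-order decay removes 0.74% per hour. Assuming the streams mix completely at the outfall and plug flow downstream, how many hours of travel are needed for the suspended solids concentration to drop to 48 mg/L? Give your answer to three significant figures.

57.5 h

Mixed concentration C = ΣQC/ΣQ = (5500·14.00 + 1230·340.0) / 6730 = 495200/6730 = 73.58 mg/L.
0.74%/h lost → k = −ln(1 − 0.0074) = 0.007428 h⁻¹.
73.58·exp(−k·t) = 48 → t = ln(73.58/48)/k = 207100 s = 57.51 h.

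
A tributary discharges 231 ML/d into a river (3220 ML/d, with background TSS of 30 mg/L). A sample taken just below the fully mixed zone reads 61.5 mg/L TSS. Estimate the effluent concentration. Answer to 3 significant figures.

Mass balance: 3220·30.00 + 231.0·Cₑ = 3451·61.50
→ Cₑ = (3451·61.50 − 3220·30.00) / 231.0 = 500.6 mg/L.

501 mg/L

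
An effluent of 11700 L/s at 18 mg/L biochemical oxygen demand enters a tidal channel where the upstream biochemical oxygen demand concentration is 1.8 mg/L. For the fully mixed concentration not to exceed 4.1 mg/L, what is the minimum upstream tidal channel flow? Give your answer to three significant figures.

Set C_mix = 4.1: (Q·1.800 + 11700·18.00) / (Q + 11700) = 4.1
→ Q = 11700·(18.00 − 4.1)/(4.1 − 1.800) = 70710 L/s.

70700 L/s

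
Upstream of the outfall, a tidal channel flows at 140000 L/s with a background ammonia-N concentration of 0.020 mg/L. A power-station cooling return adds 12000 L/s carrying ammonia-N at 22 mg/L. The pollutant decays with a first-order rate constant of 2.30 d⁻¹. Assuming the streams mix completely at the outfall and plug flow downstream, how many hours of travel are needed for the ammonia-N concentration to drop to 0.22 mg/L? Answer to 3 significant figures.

21.7 h

Conservation of mass: C = (140000·0.02000 + 12000·22.00) / 152000 = 266800/152000 = 1.755 mg/L.
1.755·exp(−k·t) = 0.22 → t = ln(1.755/0.22)/k = 78010 s = 21.67 h.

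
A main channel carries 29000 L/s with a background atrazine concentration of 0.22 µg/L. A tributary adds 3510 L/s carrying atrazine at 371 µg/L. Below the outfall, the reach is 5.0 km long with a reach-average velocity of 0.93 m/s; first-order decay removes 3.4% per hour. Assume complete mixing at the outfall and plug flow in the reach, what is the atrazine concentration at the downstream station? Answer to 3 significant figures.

38.2 µg/L

Flow-weighted average: C = (29000·0.2200 + 3510·371.0) / 32510 = 1309000/32510 = 40.25 µg/L.
Travel time t = 5.0·1000 / 0.93 = 5376 s = 1.493 h.
3.4%/h lost → k = −ln(1 − 0.034) = 0.03459 h⁻¹.
After decay, C = 40.25 × e^(−kt) = 40.25 × 0.9497 = 38.23 µg/L.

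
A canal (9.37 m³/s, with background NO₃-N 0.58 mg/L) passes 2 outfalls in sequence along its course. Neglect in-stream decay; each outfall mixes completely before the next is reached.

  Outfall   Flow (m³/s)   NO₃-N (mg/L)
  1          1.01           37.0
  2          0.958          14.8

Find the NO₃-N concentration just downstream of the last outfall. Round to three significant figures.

After outfall 1: Q = 9.370 + 1.010 = 10.38 m³/s; C = (9.370·0.5800 + 1.010·37.00)/10.38 = 4.124 mg/L.
After outfall 2: Q = 10.38 + 0.9580 = 11.34 m³/s; C = (10.38·4.124 + 0.9580·14.80)/11.34 = 5.026 mg/L.

5.03 mg/L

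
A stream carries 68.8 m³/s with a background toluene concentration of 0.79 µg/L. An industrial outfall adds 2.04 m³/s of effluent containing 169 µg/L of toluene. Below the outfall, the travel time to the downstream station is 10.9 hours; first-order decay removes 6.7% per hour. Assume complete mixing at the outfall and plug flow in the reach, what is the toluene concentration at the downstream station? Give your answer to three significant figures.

2.65 µg/L

Conservation of mass: C = (68.80·0.7900 + 2.040·169.0) / 70.84 = 399.1/70.84 = 5.634 µg/L.
6.7%/h lost → k = −ln(1 − 0.067) = 0.06935 h⁻¹.
Decay over the reach: 5.634·exp(−kt) = 5.634·0.4696 = 2.646 µg/L.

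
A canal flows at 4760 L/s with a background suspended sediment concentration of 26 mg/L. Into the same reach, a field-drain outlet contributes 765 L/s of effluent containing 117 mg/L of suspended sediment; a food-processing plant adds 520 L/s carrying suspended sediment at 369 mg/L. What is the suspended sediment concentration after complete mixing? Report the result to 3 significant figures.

Conservation of mass: C = (4760·26.00 + 765.0·117.0 + 520.0·369.0) / 6045 = 405100/6045 = 67.02 mg/L.

67.0 mg/L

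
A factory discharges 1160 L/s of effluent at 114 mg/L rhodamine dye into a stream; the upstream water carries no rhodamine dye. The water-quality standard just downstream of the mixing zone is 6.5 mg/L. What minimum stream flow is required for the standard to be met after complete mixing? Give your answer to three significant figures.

19200 L/s

Set C_mix = 6.5: (Q·0 + 1160·114.0) / (Q + 1160) = 6.5
→ Q = 1160·(114.0 − 6.5)/(6.5 − 0) = 19180 L/s.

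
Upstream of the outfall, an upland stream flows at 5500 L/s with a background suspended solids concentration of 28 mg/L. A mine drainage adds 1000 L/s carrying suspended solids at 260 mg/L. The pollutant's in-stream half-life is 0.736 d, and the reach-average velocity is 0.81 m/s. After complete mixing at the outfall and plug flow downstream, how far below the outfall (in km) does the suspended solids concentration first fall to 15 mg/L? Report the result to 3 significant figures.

Flow-weighted average: C = (5500·28.00 + 1000·260.0) / 6500 = 414000/6500 = 63.69 mg/L.
Half-life 0.736 d → k = ln 2 / 0.736 = 0.9418 d⁻¹.
Set 63.69·exp(−k·t) = 15 → t = ln(63.69/15)/k = 132700 s = 36.85 h.
Distance = v·t = 0.81·132700 = 107500 m = 107.5 km.

107 km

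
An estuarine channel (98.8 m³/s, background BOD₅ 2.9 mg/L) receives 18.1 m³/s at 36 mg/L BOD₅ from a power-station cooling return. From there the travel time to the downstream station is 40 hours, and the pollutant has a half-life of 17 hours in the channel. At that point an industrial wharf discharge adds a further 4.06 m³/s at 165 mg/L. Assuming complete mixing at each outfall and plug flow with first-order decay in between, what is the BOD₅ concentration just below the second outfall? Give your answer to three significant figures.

7.06 mg/L

After mixing, C = (98.80·2.900 + 18.10·36.00) / 116.9 = 938.1/116.9 = 8.025 mg/L; combined flow 116.9 m³/s.
Half-life 17 h → k = ln 2 / 17 = 0.04077 h⁻¹ = 0.9786 d⁻¹.
First-order decay: C = 8.025·exp(−k·t) = 8.025·0.1957 = 1.571 mg/L.
At the second outfall, C = (116.9·1.571 + 4.060·165.0) / (116.9 + 4.060) = 7.056 mg/L.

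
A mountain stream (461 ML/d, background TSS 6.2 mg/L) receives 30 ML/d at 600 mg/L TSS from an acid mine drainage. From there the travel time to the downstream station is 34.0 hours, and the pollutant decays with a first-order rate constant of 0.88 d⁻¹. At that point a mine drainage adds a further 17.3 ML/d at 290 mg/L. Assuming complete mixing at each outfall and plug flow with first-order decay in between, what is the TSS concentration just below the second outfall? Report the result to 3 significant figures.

21.7 mg/L

After mixing, C = (461.0·6.200 + 30.00·600.0) / 491.0 = 20860/491.0 = 42.48 mg/L; combined flow 491.0 ML/d.
After decay, C = 42.48 × e^(−kt) = 42.48 × 0.2875 = 12.21 mg/L.
At the second outfall, C = (491.0·12.21 + 17.30·290.0) / (491.0 + 17.30) = 21.67 mg/L.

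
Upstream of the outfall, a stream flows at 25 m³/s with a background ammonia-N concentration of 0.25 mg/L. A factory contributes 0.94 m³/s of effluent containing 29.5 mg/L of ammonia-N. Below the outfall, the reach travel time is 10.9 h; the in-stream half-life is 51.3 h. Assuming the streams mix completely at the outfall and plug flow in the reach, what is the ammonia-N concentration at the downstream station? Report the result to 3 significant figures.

After mixing, C = (25.00·0.2500 + 0.9400·29.50) / 25.94 = 33.98/25.94 = 1.310 mg/L.
Half-life 51.3 h → k = ln 2 / 51.3 = 0.01351 h⁻¹ = 0.3243 d⁻¹.
After decay, C = 1.310 × e^(−kt) = 1.310 × 0.8631 = 1.131 mg/L.

1.13 mg/L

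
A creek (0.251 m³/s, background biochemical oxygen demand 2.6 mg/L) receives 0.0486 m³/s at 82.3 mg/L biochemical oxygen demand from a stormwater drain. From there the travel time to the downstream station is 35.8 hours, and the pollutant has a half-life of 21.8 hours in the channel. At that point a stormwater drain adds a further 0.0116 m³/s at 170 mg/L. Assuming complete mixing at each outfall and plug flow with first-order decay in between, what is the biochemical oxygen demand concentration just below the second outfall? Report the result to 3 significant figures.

11.1 mg/L

After mixing, C = (0.2510·2.600 + 0.04860·82.30) / 0.2996 = 4.652/0.2996 = 15.53 mg/L; combined flow 0.2996 m³/s.
Half-life 21.8 h → k = ln 2 / 21.8 = 0.03180 h⁻¹ = 0.7631 d⁻¹.
Decay over the reach: 15.53·exp(−kt) = 15.53·0.3204 = 4.975 mg/L.
At the second outfall, C = (0.2996·4.975 + 0.01160·170.0) / (0.2996 + 0.01160) = 11.13 mg/L.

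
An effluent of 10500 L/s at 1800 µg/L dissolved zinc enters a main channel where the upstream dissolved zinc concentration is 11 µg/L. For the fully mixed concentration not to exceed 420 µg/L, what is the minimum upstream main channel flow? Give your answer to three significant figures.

35400 L/s

Set C_mix = 420: (Q·11.00 + 10500·1800) / (Q + 10500) = 420
→ Q = 10500·(1800 − 420)/(420 − 11.00) = 35430 L/s.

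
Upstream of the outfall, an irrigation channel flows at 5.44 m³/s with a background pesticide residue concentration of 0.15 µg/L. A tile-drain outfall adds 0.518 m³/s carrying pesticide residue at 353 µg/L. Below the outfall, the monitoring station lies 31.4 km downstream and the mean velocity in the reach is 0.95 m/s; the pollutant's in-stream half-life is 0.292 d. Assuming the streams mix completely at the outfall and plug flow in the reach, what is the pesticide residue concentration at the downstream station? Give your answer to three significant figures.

12.4 µg/L

Mass balance: C = (5.440·0.1500 + 0.5180·353.0) / 5.958 = 183.7/5.958 = 30.83 µg/L.
Travel time t = 31.4·1000 / 0.95 = 33050 s = 9.181 h.
Half-life 0.292 d → k = ln 2 / 0.292 = 2.374 d⁻¹.
First-order decay: C = 30.83·exp(−k·t) = 30.83·0.4033 = 12.43 µg/L.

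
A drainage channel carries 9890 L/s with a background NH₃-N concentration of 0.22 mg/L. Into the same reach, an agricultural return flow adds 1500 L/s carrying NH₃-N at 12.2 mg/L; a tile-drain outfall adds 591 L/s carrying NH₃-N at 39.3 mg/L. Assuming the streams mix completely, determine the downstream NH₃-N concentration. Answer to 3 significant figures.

3.65 mg/L

Conservation of mass: C = (9890·0.2200 + 1500·12.20 + 591.0·39.30) / 11980 = 43700/11980 = 3.648 mg/L.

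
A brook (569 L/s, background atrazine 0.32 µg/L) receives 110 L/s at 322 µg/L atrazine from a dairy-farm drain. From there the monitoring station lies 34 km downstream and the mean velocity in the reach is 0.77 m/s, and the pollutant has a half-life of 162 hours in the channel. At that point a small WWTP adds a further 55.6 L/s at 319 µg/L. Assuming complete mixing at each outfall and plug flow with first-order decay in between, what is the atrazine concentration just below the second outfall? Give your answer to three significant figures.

Conservation of mass: C = (569.0·0.3200 + 110.0·322.0) / 679.0 = 35600/679.0 = 52.43 µg/L; combined flow 679.0 L/s.
Travel time t = 34·1000 / 0.77 = 44160 s = 12.27 h.
Half-life 162 h → k = ln 2 / 162 = 0.004279 h⁻¹ = 0.1027 d⁻¹.
Applying C = C₀e^(−kt): 52.43 × 0.9489 = 49.75 µg/L.
At the second outfall, C = (679.0·49.75 + 55.60·319.0) / (679.0 + 55.60) = 70.13 µg/L.

70.1 µg/L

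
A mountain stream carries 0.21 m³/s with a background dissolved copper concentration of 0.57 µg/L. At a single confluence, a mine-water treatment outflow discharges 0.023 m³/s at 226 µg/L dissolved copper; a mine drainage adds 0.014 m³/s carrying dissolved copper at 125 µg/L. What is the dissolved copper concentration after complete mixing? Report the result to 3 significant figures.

After mixing, C = (0.2100·0.5700 + 0.02300·226.0 + 0.01400·125.0) / 0.2470 = 7.068/0.2470 = 28.61 µg/L.

28.6 µg/L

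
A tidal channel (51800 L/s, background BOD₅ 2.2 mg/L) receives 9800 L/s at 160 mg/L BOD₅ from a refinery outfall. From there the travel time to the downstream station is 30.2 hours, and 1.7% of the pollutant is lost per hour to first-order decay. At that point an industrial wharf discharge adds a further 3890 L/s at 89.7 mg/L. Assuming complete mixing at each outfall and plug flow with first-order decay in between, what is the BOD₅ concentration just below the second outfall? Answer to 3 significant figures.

20.6 mg/L

Mixed concentration C = ΣQC/ΣQ = (51800·2.200 + 9800·160.0) / 61600 = 1682000/61600 = 27.30 mg/L; combined flow 61600 L/s.
1.7%/h lost → k = −ln(1 − 0.017) = 0.01715 h⁻¹.
First-order decay: C = 27.30·exp(−k·t) = 27.30·0.5958 = 16.27 mg/L.
At the second outfall, C = (61600·16.27 + 3890·89.70) / (61600 + 3890) = 20.63 mg/L.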